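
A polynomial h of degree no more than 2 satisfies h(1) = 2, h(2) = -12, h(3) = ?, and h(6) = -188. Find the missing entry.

-38

The 3 known points determine the degree-2 polynomial uniquely.
Write h(u) = au^2 + bu + c. Substituting each data point gives a linear system:
  a + b + c = 2
  4a + 2b + c = -12
  36a + 6b + c = -188
Solving the system yields a = -6, b = 4, c = 4.
So h(u) = -6u^2 + 4u + 4.
Then h(3) = -38.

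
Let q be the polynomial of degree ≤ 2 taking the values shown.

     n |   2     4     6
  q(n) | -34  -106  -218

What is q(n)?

q(n) = -5n^2 - 6n - 2

Write q(n) = an^2 + bn + c. Substituting each data point gives a linear system:
  4a + 2b + c = -34
  16a + 4b + c = -106
  36a + 6b + c = -218
Solving the system yields a = -5, b = -6, c = -2.
So q(n) = -5n^2 - 6n - 2.
Check: q(4) = -106. ✓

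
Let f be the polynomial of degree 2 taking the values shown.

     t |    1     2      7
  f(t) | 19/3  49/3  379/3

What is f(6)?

289/3

Using the Lagrange interpolation formula with nodes 1, 2, 7:
  L_0(t) = (t - 2)(t - 7) / 6
  L_1(t) = (t - 1)(t - 7) / -5
  L_2(t) = (t - 1)(t - 2) / 30
Then f(t) = 19/3·L_0(t) + 49/3·L_1(t) + 379/3·L_2(t).
Expanding and collecting terms gives f(t) = 2t^2 + 4t + 1/3.
Evaluating at t = 6: f(6) = 289/3.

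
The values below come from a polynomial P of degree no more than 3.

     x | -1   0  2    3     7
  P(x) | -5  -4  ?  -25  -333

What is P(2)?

-8

The 4 known points determine the degree-3 polynomial uniquely.
Write P(x) = ax^3 + bx^2 + cx + d. Substituting each data point gives a linear system:
  -a + b - c + d = -5
  d = -4
  27a + 9b + 3c + d = -25
  343a + 49b + 7c + d = -333
Solving the system yields a = -1, b = 0, c = 2, d = -4.
So P(x) = -x^3 + 2x - 4.
Then P(2) = -8.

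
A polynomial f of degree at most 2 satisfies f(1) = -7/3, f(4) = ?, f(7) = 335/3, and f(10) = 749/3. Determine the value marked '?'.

83/3

The 3 known points determine the degree-2 polynomial uniquely.
Write f(t) = at^2 + bt + c. Substituting each data point gives a linear system:
  a + b + c = -7/3
  49a + 7b + c = 335/3
  100a + 10b + c = 749/3
Solving the system yields a = 3, b = -5, c = -1/3.
So f(t) = 3t^2 - 5t - 1/3.
Then f(4) = 83/3.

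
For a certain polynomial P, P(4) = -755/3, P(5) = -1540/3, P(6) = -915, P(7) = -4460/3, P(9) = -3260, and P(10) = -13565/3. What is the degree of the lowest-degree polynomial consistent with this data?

Divided differences on the nodes 4, 5, 6, 7, 9, 10:
  order 0: -755/3  -1540/3  -915  -4460/3  -3260  -13565/3
  order 1: -785/3  -1205/3  -1715/3  -2660/3  -3785/3
  order 2: -70  -85  -105  -125
  order 3: -5  -5  -5
  order 4: 0  0
  order 5: 0
The order-3 divided differences are all -5 (nonzero) and every higher order vanishes, so the data lies on a polynomial of degree exactly 3.

3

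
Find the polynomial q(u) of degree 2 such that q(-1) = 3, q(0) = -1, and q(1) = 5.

Using the Lagrange interpolation formula with nodes -1, 0, 1:
  L_0(u) = u(u - 1) / 2
  L_1(u) = (u + 1)(u - 1) / -1
  L_2(u) = (u + 1)u / 2
Then q(u) = 3·L_0(u) - 1·L_1(u) + 5·L_2(u).
Expanding and collecting terms gives q(u) = 5u² + u - 1.
Check: q(1) = 5. ✓

q(u) = 5u^2 + u - 1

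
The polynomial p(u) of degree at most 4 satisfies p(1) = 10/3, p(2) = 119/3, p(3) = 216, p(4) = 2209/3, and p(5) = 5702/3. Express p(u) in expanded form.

Write p(u) = au^4 + bu^3 + cu^2 + du + e. Substituting each data point gives a linear system:
  a + b + c + d + e = 10/3
  16a + 8b + 4c + 2d + e = 119/3
  81a + 27b + 9c + 3d + e = 216
  256a + 64b + 16c + 4d + e = 2209/3
  625a + 125b + 25c + 5d + e = 5702/3
Solving the system yields a = 4, b = -6, c = 6, d = 1/3, e = -1.
So p(u) = 4u⁴ - 6u³ + 6u² + (1/3)u - 1.
Check: p(1) = 10/3. ✓

p(u) = 4u^4 - 6u^3 + 6u^2 + (1/3)u - 1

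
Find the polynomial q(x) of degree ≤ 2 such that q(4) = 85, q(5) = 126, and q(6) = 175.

q(x) = 4x^2 + 5x + 1

Write q(x) = ax^2 + bx + c. Substituting each data point gives a linear system:
  16a + 4b + c = 85
  25a + 5b + c = 126
  36a + 6b + c = 175
Solving the system yields a = 4, b = 5, c = 1.
So q(x) = 4x^2 + 5x + 1.
Check: q(4) = 85. ✓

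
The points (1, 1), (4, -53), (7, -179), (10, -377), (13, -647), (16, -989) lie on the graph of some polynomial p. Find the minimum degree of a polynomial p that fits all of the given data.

Forward differences of the values at n = 1, 4, 7, 10, 13, 16:
  p  : 1  -53  -179  -377  -647  -989
  Δ  : -54  -126  -198  -270  -342
  Δ^2: -72  -72  -72  -72
  Δ^3: 0  0  0
  Δ^4: 0  0
  Δ^5: 0
The second differences are constant (-72) and nonzero, while all higher differences vanish, so the minimal degree is 2.

2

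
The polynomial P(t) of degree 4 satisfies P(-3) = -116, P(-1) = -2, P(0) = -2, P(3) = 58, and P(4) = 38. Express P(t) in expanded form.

Write P(t) = at^4 + bt^3 + ct^2 + dt + e. Substituting each data point gives a linear system:
  81a - 27b + 9c - 3d + e = -116
  a - b + c - d + e = -2
  e = -2
  81a + 27b + 9c + 3d + e = 58
  256a + 64b + 16c + 4d + e = 38
Solving the system yields a = -1, b = 3, c = 6, d = 2, e = -2.
So P(t) = -t^4 + 3t^3 + 6t^2 + 2t - 2.
Check: P(-1) = -2. ✓

P(t) = -t^4 + 3t^3 + 6t^2 + 2t - 2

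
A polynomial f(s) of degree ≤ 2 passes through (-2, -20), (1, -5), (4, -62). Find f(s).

Write f(s) = as^2 + bs + c. Substituting each data point gives a linear system:
  4a - 2b + c = -20
  a + b + c = -5
  16a + 4b + c = -62
Solving the system yields a = -4, b = 1, c = -2.
So f(s) = -4s^2 + s - 2.
Check: f(1) = -5. ✓

f(s) = -4s^2 + s - 2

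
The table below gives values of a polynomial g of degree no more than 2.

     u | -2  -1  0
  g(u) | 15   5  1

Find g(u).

Using the Lagrange interpolation formula with nodes -2, -1, 0:
  L_0(u) = (u + 1)u / 2
  L_1(u) = (u + 2)u / -1
  L_2(u) = (u + 2)(u + 1) / 2
Then g(u) = 15·L_0(u) + 5·L_1(u) + 1·L_2(u).
Expanding and collecting terms gives g(u) = 3u² - u + 1.
Check: g(0) = 1. ✓

g(u) = 3u^2 - u + 1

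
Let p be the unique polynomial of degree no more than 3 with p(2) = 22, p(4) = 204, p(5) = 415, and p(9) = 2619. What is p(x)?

p(x) = 4x^3 - 4x^2 + 3x

Write p(x) = ax^3 + bx^2 + cx + d. Substituting each data point gives a linear system:
  8a + 4b + 2c + d = 22
  64a + 16b + 4c + d = 204
  125a + 25b + 5c + d = 415
  729a + 81b + 9c + d = 2619
Solving the system yields a = 4, b = -4, c = 3, d = 0.
So p(x) = 4x^3 - 4x^2 + 3x.
Check: p(2) = 22. ✓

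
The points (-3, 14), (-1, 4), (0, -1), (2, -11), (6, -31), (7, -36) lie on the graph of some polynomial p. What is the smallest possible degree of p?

Divided differences on the nodes -3, -1, 0, 2, 6, 7:
  order 0: 14  4  -1  -11  -31  -36
  order 1: -5  -5  -5  -5  -5
  order 2: 0  0  0  0
  order 3: 0  0  0
  order 4: 0  0
  order 5: 0
The order-1 divided differences are all -5 (nonzero) and every higher order vanishes, so the data lies on a polynomial of degree exactly 1.

1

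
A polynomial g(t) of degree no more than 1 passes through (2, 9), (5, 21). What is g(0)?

1

Write g(t) = at + b. Substituting each data point gives a linear system:
  2a + b = 9
  5a + b = 21
Solving the system yields a = 4, b = 1.
So g(t) = 4t + 1.
Then g(0) = 1.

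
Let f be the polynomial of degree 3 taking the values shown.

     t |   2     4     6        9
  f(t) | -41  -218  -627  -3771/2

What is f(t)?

Using the Lagrange interpolation formula with nodes 2, 4, 6, 9:
  L_0(t) = (t - 4)(t - 6)(t - 9) / -56
  L_1(t) = (t - 2)(t - 6)(t - 9) / 20
  L_2(t) = (t - 2)(t - 4)(t - 9) / -24
  L_3(t) = (t - 2)(t - 4)(t - 6) / 105
Then f(t) = -41·L_0(t) - 218·L_1(t) - 627·L_2(t) - 3771/2·L_3(t).
Expanding and collecting terms gives f(t) = -2t³ - 5t² - (5/2)t.
Check: f(6) = -627. ✓

f(t) = -2t^3 - 5t^2 - (5/2)t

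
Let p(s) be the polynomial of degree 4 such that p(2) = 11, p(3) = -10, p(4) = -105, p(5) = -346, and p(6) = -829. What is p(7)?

-1674

Using the Lagrange interpolation formula with nodes 2, 3, 4, 5, 6:
  L_0(s) = (s - 3)(s - 4)(s - 5)(s - 6) / 24
  L_1(s) = (s - 2)(s - 4)(s - 5)(s - 6) / -6
  L_2(s) = (s - 2)(s - 3)(s - 5)(s - 6) / 4
  L_3(s) = (s - 2)(s - 3)(s - 4)(s - 6) / -6
  L_4(s) = (s - 2)(s - 3)(s - 4)(s - 5) / 24
Then p(s) = 11·L_0(s) - 10·L_1(s) - 105·L_2(s) - 346·L_3(s) - 829·L_4(s).
Expanding and collecting terms gives p(s) = -s^4 + 2s^3 + 6s - 1.
Evaluating at s = 7: p(7) = -1674.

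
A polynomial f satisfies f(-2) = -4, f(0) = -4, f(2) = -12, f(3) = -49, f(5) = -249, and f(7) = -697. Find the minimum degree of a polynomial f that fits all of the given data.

3

Divided differences on the nodes -2, 0, 2, 3, 5, 7:
  order 0: -4  -4  -12  -49  -249  -697
  order 1: 0  -4  -37  -100  -224
  order 2: -1  -11  -21  -31
  order 3: -2  -2  -2
  order 4: 0  0
  order 5: 0
The order-3 divided differences are all -2 (nonzero) and every higher order vanishes, so the data lies on a polynomial of degree exactly 3.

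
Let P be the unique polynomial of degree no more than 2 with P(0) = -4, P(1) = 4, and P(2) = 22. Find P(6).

194

Write P(u) = au^2 + bu + c. Substituting each data point gives a linear system:
  c = -4
  a + b + c = 4
  4a + 2b + c = 22
Solving the system yields a = 5, b = 3, c = -4.
So P(u) = 5u² + 3u - 4.
Then P(6) = 194.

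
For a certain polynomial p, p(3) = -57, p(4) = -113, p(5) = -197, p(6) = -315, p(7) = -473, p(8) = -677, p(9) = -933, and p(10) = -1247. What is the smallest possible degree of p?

3

Forward differences of the values at t = 3, 4, 5, 6, 7, 8, 9, 10:
  p  : -57  -113  -197  -315  -473  -677  -933  -1247
  Δ  : -56  -84  -118  -158  -204  -256  -314
  Δ^2: -28  -34  -40  -46  -52  -58
  Δ^3: -6  -6  -6  -6  -6
  Δ^4: 0  0  0  0
  Δ^5: 0  0  0
  Δ^6: 0  0
  Δ^7: 0
The third differences are constant (-6) and nonzero, while all higher differences vanish, so the minimal degree is 3.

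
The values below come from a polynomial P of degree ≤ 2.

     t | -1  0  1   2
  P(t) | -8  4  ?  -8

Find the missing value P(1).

On equispaced nodes a degree-2 polynomial has vanishing third forward difference, so
  - P(-1) + 3·P(0) - 3·P(1) + P(2) = 0.
Substituting the known values and solving for P(1):
  -3·P(1) = -12
  P(1) = 4.

4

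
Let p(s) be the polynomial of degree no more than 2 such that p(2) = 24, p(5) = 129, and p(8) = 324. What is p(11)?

609

Using the Lagrange interpolation formula with nodes 2, 5, 8:
  L_0(s) = (s - 5)(s - 8) / 18
  L_1(s) = (s - 2)(s - 8) / -9
  L_2(s) = (s - 2)(s - 5) / 18
Then p(s) = 24·L_0(s) + 129·L_1(s) + 324·L_2(s).
Expanding and collecting terms gives p(s) = 5s^2 + 4.
Evaluating at s = 11: p(11) = 609.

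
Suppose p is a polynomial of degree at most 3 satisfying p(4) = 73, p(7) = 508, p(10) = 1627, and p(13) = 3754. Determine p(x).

Using the Lagrange interpolation formula with nodes 4, 7, 10, 13:
  L_0(x) = (x - 7)(x - 10)(x - 13) / -162
  L_1(x) = (x - 4)(x - 10)(x - 13) / 54
  L_2(x) = (x - 4)(x - 7)(x - 13) / -54
  L_3(x) = (x - 4)(x - 7)(x - 10) / 162
Then p(x) = 73·L_0(x) + 508·L_1(x) + 1627·L_2(x) + 3754·L_3(x).
Expanding and collecting terms gives p(x) = 2x^3 - 4x^2 + 3x - 3.
Check: p(10) = 1627. ✓

p(x) = 2x^3 - 4x^2 + 3x - 3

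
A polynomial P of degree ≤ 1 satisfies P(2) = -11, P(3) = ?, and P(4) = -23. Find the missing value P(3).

-17

The 2 known points determine the degree-1 polynomial uniquely.
Write P(u) = au + b. Substituting each data point gives a linear system:
  2a + b = -11
  4a + b = -23
Solving the system yields a = -6, b = 1.
So P(u) = -6u + 1.
Then P(3) = -17.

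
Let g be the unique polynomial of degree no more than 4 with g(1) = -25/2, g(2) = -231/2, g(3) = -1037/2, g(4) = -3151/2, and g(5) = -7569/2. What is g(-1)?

Write g(u) = au^4 + bu^3 + cu^2 + du + e. Substituting each data point gives a linear system:
  a + b + c + d + e = -25/2
  16a + 8b + 4c + 2d + e = -231/2
  81a + 27b + 9c + 3d + e = -1037/2
  256a + 64b + 16c + 4d + e = -3151/2
  625a + 125b + 25c + 5d + e = -7569/2
Solving the system yields a = -6, b = 1, c = -6, d = -2, e = 1/2.
So g(u) = -6u⁴ + u³ - 6u² - 2u + 1/2.
Then g(-1) = -21/2.

-21/2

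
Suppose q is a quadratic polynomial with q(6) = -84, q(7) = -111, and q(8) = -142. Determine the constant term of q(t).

Write q(t) = at^2 + bt + c. Substituting each data point gives a linear system:
  36a + 6b + c = -84
  49a + 7b + c = -111
  64a + 8b + c = -142
Solving the system yields a = -2, b = -1, c = -6.
So q(t) = -2t^2 - t - 6.
The constant term is -6.

-6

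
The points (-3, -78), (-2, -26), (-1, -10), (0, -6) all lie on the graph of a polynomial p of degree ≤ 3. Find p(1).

10

Using the Lagrange interpolation formula with nodes -3, -2, -1, 0:
  L_0(u) = (u + 2)(u + 1)u / -6
  L_1(u) = (u + 3)(u + 1)u / 2
  L_2(u) = (u + 3)(u + 2)u / -2
  L_3(u) = (u + 3)(u + 2)(u + 1) / 6
Then p(u) = -78·L_0(u) - 26·L_1(u) - 10·L_2(u) - 6·L_3(u).
Expanding and collecting terms gives p(u) = 4u^3 + 6u^2 + 6u - 6.
Evaluating at u = 1: p(1) = 10.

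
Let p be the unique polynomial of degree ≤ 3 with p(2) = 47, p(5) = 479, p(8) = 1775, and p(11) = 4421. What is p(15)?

Using the Lagrange interpolation formula with nodes 2, 5, 8, 11:
  L_0(t) = (t - 5)(t - 8)(t - 11) / -162
  L_1(t) = (t - 2)(t - 8)(t - 11) / 54
  L_2(t) = (t - 2)(t - 5)(t - 11) / -54
  L_3(t) = (t - 2)(t - 5)(t - 8) / 162
Then p(t) = 47·L_0(t) + 479·L_1(t) + 1775·L_2(t) + 4421·L_3(t).
Expanding and collecting terms gives p(t) = 3t^3 + 3t^2 + 6t - 1.
Evaluating at t = 15: p(15) = 10889.

10889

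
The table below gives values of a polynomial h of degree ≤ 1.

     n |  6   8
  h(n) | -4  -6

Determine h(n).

h(n) = -n + 2

Write h(n) = an + b. Substituting each data point gives a linear system:
  6a + b = -4
  8a + b = -6
Solving the system yields a = -1, b = 2.
So h(n) = -n + 2.
Check: h(8) = -6. ✓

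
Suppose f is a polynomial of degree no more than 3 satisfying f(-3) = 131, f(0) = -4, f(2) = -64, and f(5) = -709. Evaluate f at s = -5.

601

Write f(s) = as^3 + bs^2 + cs + d. Substituting each data point gives a linear system:
  -27a + 9b - 3c + d = 131
  d = -4
  8a + 4b + 2c + d = -64
  125a + 25b + 5c + d = -709
Solving the system yields a = -5, b = -2, c = -6, d = -4.
So f(s) = -5s^3 - 2s^2 - 6s - 4.
Then f(-5) = 601.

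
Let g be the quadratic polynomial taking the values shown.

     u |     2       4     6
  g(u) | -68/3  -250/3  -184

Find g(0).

Write g(u) = au^2 + bu + c. Substituting each data point gives a linear system:
  4a + 2b + c = -68/3
  16a + 4b + c = -250/3
  36a + 6b + c = -184
Solving the system yields a = -5, b = -1/3, c = -2.
So g(u) = -5u² - (1/3)u - 2.
Then g(0) = -2.

-2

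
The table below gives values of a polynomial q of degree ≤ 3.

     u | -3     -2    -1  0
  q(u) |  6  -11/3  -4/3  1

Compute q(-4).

119/3

Forward differences of the values at u = -3, -2, -1, 0:
  q  : 6  -11/3  -4/3  1
  Δ  : -29/3  7/3  7/3
  Δ^2: 12  0
  Δ^3: -12
The third differences are constant, confirming degree 3.
Interpolating (Newton forward form) and evaluating at u = -4 gives q(-4) = 119/3.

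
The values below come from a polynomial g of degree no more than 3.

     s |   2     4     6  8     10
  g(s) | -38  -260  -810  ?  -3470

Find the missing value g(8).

On equispaced nodes a degree-3 polynomial has vanishing fourth forward difference, so
  g(2) - 4·g(4) + 6·g(6) - 4·g(8) + g(10) = 0.
Substituting the known values and solving for g(8):
  -4·g(8) = 7328
  g(8) = -1832.

-1832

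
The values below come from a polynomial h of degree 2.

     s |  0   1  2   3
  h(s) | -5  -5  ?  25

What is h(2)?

5

The 3 known points determine the degree-2 polynomial uniquely.
Write h(s) = as^2 + bs + c. Substituting each data point gives a linear system:
  c = -5
  a + b + c = -5
  9a + 3b + c = 25
Solving the system yields a = 5, b = -5, c = -5.
So h(s) = 5s² - 5s - 5.
Then h(2) = 5.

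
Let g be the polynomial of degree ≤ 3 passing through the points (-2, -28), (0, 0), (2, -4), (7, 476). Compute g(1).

Using the Lagrange interpolation formula with nodes -2, 0, 2, 7:
  L_0(n) = n(n - 2)(n - 7) / -72
  L_1(n) = (n + 2)(n - 2)(n - 7) / 28
  L_2(n) = (n + 2)n(n - 7) / -40
  L_3(n) = (n + 2)n(n - 2) / 315
Then g(n) = -28·L_0(n) + 0·L_1(n) - 4·L_2(n) + 476·L_3(n).
Expanding and collecting terms gives g(n) = 2n^3 - 4n^2 - 2n.
Evaluating at n = 1: g(1) = -4.

-4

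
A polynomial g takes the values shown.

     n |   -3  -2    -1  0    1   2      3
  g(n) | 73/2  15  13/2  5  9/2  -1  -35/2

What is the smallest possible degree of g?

3

Forward differences of the values at n = -3, -2, -1, 0, 1, 2, 3:
  g  : 73/2  15  13/2  5  9/2  -1  -35/2
  Δ  : -43/2  -17/2  -3/2  -1/2  -11/2  -33/2
  Δ^2: 13  7  1  -5  -11
  Δ^3: -6  -6  -6  -6
  Δ^4: 0  0  0
  Δ^5: 0  0
  Δ^6: 0
The third differences are constant (-6) and nonzero, while all higher differences vanish, so the minimal degree is 3.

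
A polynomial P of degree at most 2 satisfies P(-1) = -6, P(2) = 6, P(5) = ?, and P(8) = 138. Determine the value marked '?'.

54

On equispaced nodes a degree-2 polynomial has vanishing third forward difference, so
  - P(-1) + 3·P(2) - 3·P(5) + P(8) = 0.
Substituting the known values and solving for P(5):
  -3·P(5) = -162
  P(5) = 54.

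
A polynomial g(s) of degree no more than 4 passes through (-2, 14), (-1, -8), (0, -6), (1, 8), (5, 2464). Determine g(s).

Write g(s) = as^4 + bs^3 + cs^2 + ds + e. Substituting each data point gives a linear system:
  16a - 8b + 4c - 2d + e = 14
  a - b + c - d + e = -8
  e = -6
  a + b + c + d + e = 8
  625a + 125b + 25c + 5d + e = 2464
Solving the system yields a = 3, b = 4, c = 3, d = 4, e = -6.
So g(s) = 3s⁴ + 4s³ + 3s² + 4s - 6.
Check: g(0) = -6. ✓

g(s) = 3s^4 + 4s^3 + 3s^2 + 4s - 6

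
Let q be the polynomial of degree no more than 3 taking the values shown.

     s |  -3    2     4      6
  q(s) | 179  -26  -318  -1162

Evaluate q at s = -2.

Write q(s) = as^3 + bs^2 + cs + d. Substituting each data point gives a linear system:
  -27a + 9b - 3c + d = 179
  8a + 4b + 2c + d = -26
  64a + 16b + 4c + d = -318
  216a + 36b + 6c + d = -1162
Solving the system yields a = -6, b = 3, c = 4, d = 2.
So q(s) = -6s³ + 3s² + 4s + 2.
Then q(-2) = 54.

54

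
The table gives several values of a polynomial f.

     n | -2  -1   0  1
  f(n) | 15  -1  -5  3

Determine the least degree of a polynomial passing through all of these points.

2

Forward differences of the values at n = -2, -1, 0, 1:
  f  : 15  -1  -5  3
  Δ  : -16  -4  8
  Δ^2: 12  12
  Δ^3: 0
The second differences are constant (12) and nonzero, while all higher differences vanish, so the minimal degree is 2.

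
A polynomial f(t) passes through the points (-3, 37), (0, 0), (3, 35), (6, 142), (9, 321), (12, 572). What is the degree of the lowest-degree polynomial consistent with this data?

2

Forward differences of the values at t = -3, 0, 3, 6, 9, 12:
  f  : 37  0  35  142  321  572
  Δ  : -37  35  107  179  251
  Δ^2: 72  72  72  72
  Δ^3: 0  0  0
  Δ^4: 0  0
  Δ^5: 0
The second differences are constant (72) and nonzero, while all higher differences vanish, so the minimal degree is 2.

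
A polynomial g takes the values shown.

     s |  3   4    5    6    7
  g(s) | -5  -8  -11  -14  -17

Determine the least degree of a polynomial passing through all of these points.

1

Forward differences of the values at s = 3, 4, 5, 6, 7:
  g  : -5  -8  -11  -14  -17
  Δ  : -3  -3  -3  -3
  Δ^2: 0  0  0
  Δ^3: 0  0
  Δ^4: 0
The first differences are constant (-3) and nonzero, while all higher differences vanish, so the minimal degree is 1.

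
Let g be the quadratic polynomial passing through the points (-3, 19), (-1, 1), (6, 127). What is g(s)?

Write g(s) = as^2 + bs + c. Substituting each data point gives a linear system:
  9a - 3b + c = 19
  a - b + c = 1
  36a + 6b + c = 127
Solving the system yields a = 3, b = 3, c = 1.
So g(s) = 3s^2 + 3s + 1.
Check: g(6) = 127. ✓

g(s) = 3s^2 + 3s + 1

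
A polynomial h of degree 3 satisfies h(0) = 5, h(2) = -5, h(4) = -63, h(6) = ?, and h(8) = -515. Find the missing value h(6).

-217

On equispaced nodes a degree-3 polynomial has vanishing fourth forward difference, so
  h(0) - 4·h(2) + 6·h(4) - 4·h(6) + h(8) = 0.
Substituting the known values and solving for h(6):
  -4·h(6) = 868
  h(6) = -217.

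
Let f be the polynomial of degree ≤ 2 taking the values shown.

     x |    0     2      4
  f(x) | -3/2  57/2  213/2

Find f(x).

f(x) = 6x^2 + 3x - 3/2

Using the Lagrange interpolation formula with nodes 0, 2, 4:
  L_0(x) = (x - 2)(x - 4) / 8
  L_1(x) = x(x - 4) / -4
  L_2(x) = x(x - 2) / 8
Then f(x) = -3/2·L_0(x) + 57/2·L_1(x) + 213/2·L_2(x).
Expanding and collecting terms gives f(x) = 6x^2 + 3x - 3/2.
Check: f(4) = 213/2. ✓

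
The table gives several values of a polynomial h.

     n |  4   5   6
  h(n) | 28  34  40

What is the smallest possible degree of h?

Forward differences of the values at n = 4, 5, 6:
  h  : 28  34  40
  Δ  : 6  6
  Δ^2: 0
The first differences are constant (6) and nonzero, while all higher differences vanish, so the minimal degree is 1.

1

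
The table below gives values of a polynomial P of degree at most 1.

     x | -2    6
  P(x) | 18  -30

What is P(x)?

Write P(x) = ax + b. Substituting each data point gives a linear system:
  -2a + b = 18
  6a + b = -30
Solving the system yields a = -6, b = 6.
So P(x) = -6x + 6.
Check: P(-2) = 18. ✓

P(x) = -6x + 6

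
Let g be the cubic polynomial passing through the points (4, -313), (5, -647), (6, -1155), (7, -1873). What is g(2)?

Write g(x) = ax^3 + bx^2 + cx + d. Substituting each data point gives a linear system:
  64a + 16b + 4c + d = -313
  125a + 25b + 5c + d = -647
  216a + 36b + 6c + d = -1155
  343a + 49b + 7c + d = -1873
Solving the system yields a = -6, b = 3, c = 5, d = 3.
So g(x) = -6x^3 + 3x^2 + 5x + 3.
Then g(2) = -23.

-23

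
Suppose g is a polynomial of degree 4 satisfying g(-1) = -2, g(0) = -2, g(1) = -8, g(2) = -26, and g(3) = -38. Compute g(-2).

22

Using the Lagrange interpolation formula with nodes -1, 0, 1, 2, 3:
  L_0(s) = s(s - 1)(s - 2)(s - 3) / 24
  L_1(s) = (s + 1)(s - 1)(s - 2)(s - 3) / -6
  L_2(s) = (s + 1)s(s - 2)(s - 3) / 4
  L_3(s) = (s + 1)s(s - 1)(s - 3) / -6
  L_4(s) = (s + 1)s(s - 1)(s - 2) / 24
Then g(s) = -2·L_0(s) - 2·L_1(s) - 8·L_2(s) - 26·L_3(s) - 38·L_4(s).
Expanding and collecting terms gives g(s) = s^4 - 3s^3 - 4s^2 - 2.
Evaluating at s = -2: g(-2) = 22.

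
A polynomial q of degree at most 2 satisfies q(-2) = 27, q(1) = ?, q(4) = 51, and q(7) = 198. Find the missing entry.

-6

The 3 known points determine the degree-2 polynomial uniquely.
Write q(t) = at^2 + bt + c. Substituting each data point gives a linear system:
  4a - 2b + c = 27
  16a + 4b + c = 51
  49a + 7b + c = 198
Solving the system yields a = 5, b = -6, c = -5.
So q(t) = 5t² - 6t - 5.
Then q(1) = -6.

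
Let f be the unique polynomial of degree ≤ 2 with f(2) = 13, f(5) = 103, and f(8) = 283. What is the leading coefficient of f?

Write f(n) = an^2 + bn + c. Substituting each data point gives a linear system:
  4a + 2b + c = 13
  25a + 5b + c = 103
  64a + 8b + c = 283
Solving the system yields a = 5, b = -5, c = 3.
So f(n) = 5n² - 5n + 3.
The leading coefficient is 5.

5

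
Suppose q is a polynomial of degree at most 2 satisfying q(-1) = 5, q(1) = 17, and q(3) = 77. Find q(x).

q(x) = 6x^2 + 6x + 5

Using the Lagrange interpolation formula with nodes -1, 1, 3:
  L_0(x) = (x - 1)(x - 3) / 8
  L_1(x) = (x + 1)(x - 3) / -4
  L_2(x) = (x + 1)(x - 1) / 8
Then q(x) = 5·L_0(x) + 17·L_1(x) + 77·L_2(x).
Expanding and collecting terms gives q(x) = 6x² + 6x + 5.
Check: q(-1) = 5. ✓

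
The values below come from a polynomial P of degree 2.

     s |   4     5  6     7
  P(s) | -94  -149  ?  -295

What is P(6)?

The 3 known points determine the degree-2 polynomial uniquely.
Write P(s) = as^2 + bs + c. Substituting each data point gives a linear system:
  16a + 4b + c = -94
  25a + 5b + c = -149
  49a + 7b + c = -295
Solving the system yields a = -6, b = -1, c = 6.
So P(s) = -6s² - s + 6.
Then P(6) = -216.

-216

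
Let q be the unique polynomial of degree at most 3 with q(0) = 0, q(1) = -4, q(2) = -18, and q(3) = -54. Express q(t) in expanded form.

q(t) = -2t^3 + t^2 - 3t

Write q(t) = at^3 + bt^2 + ct + d. Substituting each data point gives a linear system:
  d = 0
  a + b + c + d = -4
  8a + 4b + 2c + d = -18
  27a + 9b + 3c + d = -54
Solving the system yields a = -2, b = 1, c = -3, d = 0.
So q(t) = -2t^3 + t^2 - 3t.
Check: q(3) = -54. ✓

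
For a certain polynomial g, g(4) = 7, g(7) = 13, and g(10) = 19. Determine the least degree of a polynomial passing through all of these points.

Forward differences of the values at n = 4, 7, 10:
  g  : 7  13  19
  Δ  : 6  6
  Δ^2: 0
The first differences are constant (6) and nonzero, while all higher differences vanish, so the minimal degree is 1.

1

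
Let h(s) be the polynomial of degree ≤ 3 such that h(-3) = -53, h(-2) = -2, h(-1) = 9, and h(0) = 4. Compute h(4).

Using the Lagrange interpolation formula with nodes -3, -2, -1, 0:
  L_0(s) = (s + 2)(s + 1)s / -6
  L_1(s) = (s + 3)(s + 1)s / 2
  L_2(s) = (s + 3)(s + 2)s / -2
  L_3(s) = (s + 3)(s + 2)(s + 1) / 6
Then h(s) = -53·L_0(s) - 2·L_1(s) + 9·L_2(s) + 4·L_3(s).
Expanding and collecting terms gives h(s) = 4s^3 + 4s^2 - 5s + 4.
Evaluating at s = 4: h(4) = 304.

304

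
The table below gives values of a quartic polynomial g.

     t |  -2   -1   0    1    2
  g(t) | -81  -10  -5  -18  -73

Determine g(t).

g(t) = -3t^4 + 2t^3 - 6t^2 - 6t - 5

Using the Lagrange interpolation formula with nodes -2, -1, 0, 1, 2:
  L_0(t) = (t + 1)t(t - 1)(t - 2) / 24
  L_1(t) = (t + 2)t(t - 1)(t - 2) / -6
  L_2(t) = (t + 2)(t + 1)(t - 1)(t - 2) / 4
  L_3(t) = (t + 2)(t + 1)t(t - 2) / -6
  L_4(t) = (t + 2)(t + 1)t(t - 1) / 24
Then g(t) = -81·L_0(t) - 10·L_1(t) - 5·L_2(t) - 18·L_3(t) - 73·L_4(t).
Expanding and collecting terms gives g(t) = -3t^4 + 2t^3 - 6t^2 - 6t - 5.
Check: g(1) = -18. ✓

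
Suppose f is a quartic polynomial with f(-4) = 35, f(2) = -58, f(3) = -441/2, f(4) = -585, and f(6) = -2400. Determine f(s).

f(s) = -s^4 - 5s^3 - s^2 + (5/2)s - 3

Write f(s) = as^4 + bs^3 + cs^2 + ds + e. Substituting each data point gives a linear system:
  256a - 64b + 16c - 4d + e = 35
  16a + 8b + 4c + 2d + e = -58
  81a + 27b + 9c + 3d + e = -441/2
  256a + 64b + 16c + 4d + e = -585
  1296a + 216b + 36c + 6d + e = -2400
Solving the system yields a = -1, b = -5, c = -1, d = 5/2, e = -3.
So f(s) = -s^4 - 5s^3 - s^2 + (5/2)s - 3.
Check: f(3) = -441/2. ✓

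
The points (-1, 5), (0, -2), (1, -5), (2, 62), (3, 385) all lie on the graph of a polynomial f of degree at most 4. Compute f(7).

12157

Write f(u) = au^4 + bu^3 + cu^2 + du + e. Substituting each data point gives a linear system:
  a - b + c - d + e = 5
  e = -2
  a + b + c + d + e = -5
  16a + 8b + 4c + 2d + e = 62
  81a + 27b + 9c + 3d + e = 385
Solving the system yields a = 5, b = 1, c = -3, d = -6, e = -2.
So f(u) = 5u⁴ + u³ - 3u² - 6u - 2.
Then f(7) = 12157.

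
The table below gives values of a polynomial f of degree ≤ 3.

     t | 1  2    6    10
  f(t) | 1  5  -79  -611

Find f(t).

Write f(t) = at^3 + bt^2 + ct + d. Substituting each data point gives a linear system:
  a + b + c + d = 1
  8a + 4b + 2c + d = 5
  216a + 36b + 6c + d = -79
  1000a + 100b + 10c + d = -611
Solving the system yields a = -1, b = 4, c = -1, d = -1.
So f(t) = -t³ + 4t² - t - 1.
Check: f(6) = -79. ✓

f(t) = -t^3 + 4t^2 - t - 1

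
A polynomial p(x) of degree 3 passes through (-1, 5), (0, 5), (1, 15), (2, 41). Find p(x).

p(x) = x^3 + 5x^2 + 4x + 5

Write p(x) = ax^3 + bx^2 + cx + d. Substituting each data point gives a linear system:
  -a + b - c + d = 5
  d = 5
  a + b + c + d = 15
  8a + 4b + 2c + d = 41
Solving the system yields a = 1, b = 5, c = 4, d = 5.
So p(x) = x^3 + 5x^2 + 4x + 5.
Check: p(1) = 15. ✓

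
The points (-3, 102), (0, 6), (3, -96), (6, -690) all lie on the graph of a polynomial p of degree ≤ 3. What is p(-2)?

122/3

Forward differences of the values at x = -3, 0, 3, 6:
  p  : 102  6  -96  -690
  Δ  : -96  -102  -594
  Δ^2: -6  -492
  Δ^3: -486
The third differences are constant, confirming degree 3.
Interpolating (Newton forward form) and evaluating at x = -2 gives p(-2) = 122/3.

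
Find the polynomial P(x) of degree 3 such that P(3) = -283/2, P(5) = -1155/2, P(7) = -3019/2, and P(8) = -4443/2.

Using the Lagrange interpolation formula with nodes 3, 5, 7, 8:
  L_0(x) = (x - 5)(x - 7)(x - 8) / -40
  L_1(x) = (x - 3)(x - 7)(x - 8) / 12
  L_2(x) = (x - 3)(x - 5)(x - 8) / -8
  L_3(x) = (x - 3)(x - 5)(x - 7) / 15
Then P(x) = -283/2·L_0(x) - 1155/2·L_1(x) - 3019/2·L_2(x) - 4443/2·L_3(x).
Expanding and collecting terms gives P(x) = -4x³ - 2x² - 6x + 5/2.
Check: P(3) = -283/2. ✓

P(x) = -4x^3 - 2x^2 - 6x + 5/2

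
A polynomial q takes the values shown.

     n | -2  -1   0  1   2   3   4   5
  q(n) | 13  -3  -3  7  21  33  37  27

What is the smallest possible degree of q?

Forward differences of the values at n = -2, -1, 0, 1, 2, 3, 4, 5:
  q  : 13  -3  -3  7  21  33  37  27
  Δ  : -16  0  10  14  12  4  -10
  Δ^2: 16  10  4  -2  -8  -14
  Δ^3: -6  -6  -6  -6  -6
  Δ^4: 0  0  0  0
  Δ^5: 0  0  0
  Δ^6: 0  0
  Δ^7: 0
The third differences are constant (-6) and nonzero, while all higher differences vanish, so the minimal degree is 3.

3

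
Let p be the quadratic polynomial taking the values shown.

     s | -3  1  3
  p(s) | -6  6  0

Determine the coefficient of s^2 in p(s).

Write p(s) = as^2 + bs + c. Substituting each data point gives a linear system:
  9a - 3b + c = -6
  a + b + c = 6
  9a + 3b + c = 0
Solving the system yields a = -1, b = 1, c = 6.
So p(s) = -s² + s + 6.
The leading coefficient is -1.

-1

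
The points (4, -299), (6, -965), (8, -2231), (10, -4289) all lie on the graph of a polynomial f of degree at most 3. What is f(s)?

f(s) = -4s^3 - 3s^2 + s + 1

Using the Lagrange interpolation formula with nodes 4, 6, 8, 10:
  L_0(s) = (s - 6)(s - 8)(s - 10) / -48
  L_1(s) = (s - 4)(s - 8)(s - 10) / 16
  L_2(s) = (s - 4)(s - 6)(s - 10) / -16
  L_3(s) = (s - 4)(s - 6)(s - 8) / 48
Then f(s) = -299·L_0(s) - 965·L_1(s) - 2231·L_2(s) - 4289·L_3(s).
Expanding and collecting terms gives f(s) = -4s^3 - 3s^2 + s + 1.
Check: f(6) = -965. ✓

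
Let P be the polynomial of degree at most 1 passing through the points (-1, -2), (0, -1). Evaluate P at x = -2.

-3

Using the Lagrange interpolation formula with nodes -1, 0:
  L_0(x) = x / -1
  L_1(x) = (x + 1) / 1
Then P(x) = -2·L_0(x) - 1·L_1(x).
Expanding and collecting terms gives P(x) = x - 1.
Evaluating at x = -2: P(-2) = -3.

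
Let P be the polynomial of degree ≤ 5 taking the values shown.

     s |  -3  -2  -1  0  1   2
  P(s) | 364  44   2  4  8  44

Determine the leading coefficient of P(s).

Write P(s) = as^5 + bs^4 + cs^3 + ds^2 + es + k. Substituting each data point gives a linear system:
  -243a + 81b - 27c + 9d - 3e + k = 364
  -32a + 16b - 8c + 4d - 2e + k = 44
  -a + b - c + d - e + k = 2
  k = 4
  a + b + c + d + e + k = 8
  32a + 16b + 8c + 4d + 2e + k = 44
Solving the system yields a = -1, b = 3, c = 4, d = -2, e = 0, k = 4.
So P(s) = -s⁵ + 3s⁴ + 4s³ - 2s² + 4.
The leading coefficient is -1.

-1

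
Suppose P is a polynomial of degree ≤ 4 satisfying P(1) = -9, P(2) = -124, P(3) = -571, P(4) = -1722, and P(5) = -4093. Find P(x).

Using the Lagrange interpolation formula with nodes 1, 2, 3, 4, 5:
  L_0(x) = (x - 2)(x - 3)(x - 4)(x - 5) / 24
  L_1(x) = (x - 1)(x - 3)(x - 4)(x - 5) / -6
  L_2(x) = (x - 1)(x - 2)(x - 4)(x - 5) / 4
  L_3(x) = (x - 1)(x - 2)(x - 3)(x - 5) / -6
  L_4(x) = (x - 1)(x - 2)(x - 3)(x - 4) / 24
Then P(x) = -9·L_0(x) - 124·L_1(x) - 571·L_2(x) - 1722·L_3(x) - 4093·L_4(x).
Expanding and collecting terms gives P(x) = -6x⁴ - 2x³ - 4x² + x + 2.
Check: P(4) = -1722. ✓

P(x) = -6x^4 - 2x^3 - 4x^2 + x + 2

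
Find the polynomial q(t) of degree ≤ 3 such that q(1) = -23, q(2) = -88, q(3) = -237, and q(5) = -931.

Write q(t) = at^3 + bt^2 + ct + d. Substituting each data point gives a linear system:
  a + b + c + d = -23
  8a + 4b + 2c + d = -88
  27a + 9b + 3c + d = -237
  125a + 25b + 5c + d = -931
Solving the system yields a = -6, b = -6, c = -5, d = -6.
So q(t) = -6t^3 - 6t^2 - 5t - 6.
Check: q(1) = -23. ✓

q(t) = -6t^3 - 6t^2 - 5t - 6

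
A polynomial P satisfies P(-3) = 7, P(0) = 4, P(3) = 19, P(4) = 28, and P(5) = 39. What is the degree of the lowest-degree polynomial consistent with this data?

2

Divided differences on the nodes -3, 0, 3, 4, 5:
  order 0: 7  4  19  28  39
  order 1: -1  5  9  11
  order 2: 1  1  1
  order 3: 0  0
  order 4: 0
The order-2 divided differences are all 1 (nonzero) and every higher order vanishes, so the data lies on a polynomial of degree exactly 2.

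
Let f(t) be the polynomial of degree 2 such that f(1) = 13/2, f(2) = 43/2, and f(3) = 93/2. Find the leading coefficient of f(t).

Write f(t) = at^2 + bt + c. Substituting each data point gives a linear system:
  a + b + c = 13/2
  4a + 2b + c = 43/2
  9a + 3b + c = 93/2
Solving the system yields a = 5, b = 0, c = 3/2.
So f(t) = 5t^2 + 3/2.
The leading coefficient is 5.

5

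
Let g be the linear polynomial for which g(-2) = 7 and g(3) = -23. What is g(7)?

Write g(s) = as + b. Substituting each data point gives a linear system:
  -2a + b = 7
  3a + b = -23
Solving the system yields a = -6, b = -5.
So g(s) = -6s - 5.
Then g(7) = -47.

-47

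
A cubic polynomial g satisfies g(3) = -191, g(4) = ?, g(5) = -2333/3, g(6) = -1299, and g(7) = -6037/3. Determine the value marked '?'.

On equispaced nodes a degree-3 polynomial has vanishing fourth forward difference, so
  g(3) - 4·g(4) + 6·g(5) - 4·g(6) + g(7) = 0.
Substituting the known values and solving for g(4):
  -4·g(4) = 5020/3
  g(4) = -1255/3.

-1255/3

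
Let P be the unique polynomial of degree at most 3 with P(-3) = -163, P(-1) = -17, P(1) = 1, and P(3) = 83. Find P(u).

P(u) = 4u^3 - 4u^2 + 5u - 4

Using the Lagrange interpolation formula with nodes -3, -1, 1, 3:
  L_0(u) = (u + 1)(u - 1)(u - 3) / -48
  L_1(u) = (u + 3)(u - 1)(u - 3) / 16
  L_2(u) = (u + 3)(u + 1)(u - 3) / -16
  L_3(u) = (u + 3)(u + 1)(u - 1) / 48
Then P(u) = -163·L_0(u) - 17·L_1(u) + 1·L_2(u) + 83·L_3(u).
Expanding and collecting terms gives P(u) = 4u³ - 4u² + 5u - 4.
Check: P(3) = 83. ✓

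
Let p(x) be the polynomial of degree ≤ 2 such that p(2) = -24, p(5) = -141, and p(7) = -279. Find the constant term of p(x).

Write p(x) = ax^2 + bx + c. Substituting each data point gives a linear system:
  4a + 2b + c = -24
  25a + 5b + c = -141
  49a + 7b + c = -279
Solving the system yields a = -6, b = 3, c = -6.
So p(x) = -6x² + 3x - 6.
The constant term is -6.

-6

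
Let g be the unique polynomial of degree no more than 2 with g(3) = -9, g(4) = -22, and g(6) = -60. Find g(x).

g(x) = -2x^2 + x + 6

Write g(x) = ax^2 + bx + c. Substituting each data point gives a linear system:
  9a + 3b + c = -9
  16a + 4b + c = -22
  36a + 6b + c = -60
Solving the system yields a = -2, b = 1, c = 6.
So g(x) = -2x^2 + x + 6.
Check: g(6) = -60. ✓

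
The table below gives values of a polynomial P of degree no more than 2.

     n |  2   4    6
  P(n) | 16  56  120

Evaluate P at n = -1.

1

Forward differences of the values at n = 2, 4, 6:
  P  : 16  56  120
  Δ  : 40  64
  Δ^2: 24
The second differences are constant, confirming degree 2.
Interpolating (Newton forward form) and evaluating at n = -1 gives P(-1) = 1.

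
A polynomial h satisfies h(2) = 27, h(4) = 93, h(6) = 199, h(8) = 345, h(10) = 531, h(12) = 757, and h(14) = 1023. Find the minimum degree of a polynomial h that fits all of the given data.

2

Forward differences of the values at t = 2, 4, 6, 8, 10, 12, 14:
  h  : 27  93  199  345  531  757  1023
  Δ  : 66  106  146  186  226  266
  Δ^2: 40  40  40  40  40
  Δ^3: 0  0  0  0
  Δ^4: 0  0  0
  Δ^5: 0  0
  Δ^6: 0
The second differences are constant (40) and nonzero, while all higher differences vanish, so the minimal degree is 2.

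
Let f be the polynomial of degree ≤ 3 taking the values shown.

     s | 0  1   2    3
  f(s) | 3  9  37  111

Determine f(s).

f(s) = 4s^3 - s^2 + 3s + 3

Write f(s) = as^3 + bs^2 + cs + d. Substituting each data point gives a linear system:
  d = 3
  a + b + c + d = 9
  8a + 4b + 2c + d = 37
  27a + 9b + 3c + d = 111
Solving the system yields a = 4, b = -1, c = 3, d = 3.
So f(s) = 4s^3 - s^2 + 3s + 3.
Check: f(1) = 9. ✓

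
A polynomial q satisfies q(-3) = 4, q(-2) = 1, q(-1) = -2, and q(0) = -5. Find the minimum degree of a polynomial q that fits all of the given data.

1

Forward differences of the values at s = -3, -2, -1, 0:
  q  : 4  1  -2  -5
  Δ  : -3  -3  -3
  Δ^2: 0  0
  Δ^3: 0
The first differences are constant (-3) and nonzero, while all higher differences vanish, so the minimal degree is 1.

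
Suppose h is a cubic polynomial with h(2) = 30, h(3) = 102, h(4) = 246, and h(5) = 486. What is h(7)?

1350

Forward differences of the values at x = 2, 3, 4, 5:
  h  : 30  102  246  486
  Δ  : 72  144  240
  Δ^2: 72  96
  Δ^3: 24
The third differences are constant, confirming degree 3.
Interpolating (Newton forward form) and evaluating at x = 7 gives h(7) = 1350.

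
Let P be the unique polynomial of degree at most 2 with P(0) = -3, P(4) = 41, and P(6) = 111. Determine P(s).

P(s) = 4s^2 - 5s - 3

Write P(s) = as^2 + bs + c. Substituting each data point gives a linear system:
  c = -3
  16a + 4b + c = 41
  36a + 6b + c = 111
Solving the system yields a = 4, b = -5, c = -3.
So P(s) = 4s^2 - 5s - 3.
Check: P(4) = 41. ✓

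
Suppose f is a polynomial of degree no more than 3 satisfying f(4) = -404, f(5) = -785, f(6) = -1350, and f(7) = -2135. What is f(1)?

Using the Lagrange interpolation formula with nodes 4, 5, 6, 7:
  L_0(t) = (t - 5)(t - 6)(t - 7) / -6
  L_1(t) = (t - 4)(t - 6)(t - 7) / 2
  L_2(t) = (t - 4)(t - 5)(t - 7) / -2
  L_3(t) = (t - 4)(t - 5)(t - 6) / 6
Then f(t) = -404·L_0(t) - 785·L_1(t) - 1350·L_2(t) - 2135·L_3(t).
Expanding and collecting terms gives f(t) = -6t^3 - 2t^2 + 3t.
Evaluating at t = 1: f(1) = -5.

-5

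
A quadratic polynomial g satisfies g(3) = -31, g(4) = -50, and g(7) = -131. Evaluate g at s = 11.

-295

Write g(s) = as^2 + bs + c. Substituting each data point gives a linear system:
  9a + 3b + c = -31
  16a + 4b + c = -50
  49a + 7b + c = -131
Solving the system yields a = -2, b = -5, c = 2.
So g(s) = -2s^2 - 5s + 2.
Then g(11) = -295.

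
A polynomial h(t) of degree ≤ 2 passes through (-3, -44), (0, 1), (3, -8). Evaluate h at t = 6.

-71

Using the Lagrange interpolation formula with nodes -3, 0, 3:
  L_0(t) = t(t - 3) / 18
  L_1(t) = (t + 3)(t - 3) / -9
  L_2(t) = (t + 3)t / 18
Then h(t) = -44·L_0(t) + 1·L_1(t) - 8·L_2(t).
Expanding and collecting terms gives h(t) = -3t^2 + 6t + 1.
Evaluating at t = 6: h(6) = -71.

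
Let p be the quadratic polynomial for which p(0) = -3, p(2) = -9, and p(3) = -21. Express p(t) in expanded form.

Using the Lagrange interpolation formula with nodes 0, 2, 3:
  L_0(t) = (t - 2)(t - 3) / 6
  L_1(t) = t(t - 3) / -2
  L_2(t) = t(t - 2) / 3
Then p(t) = -3·L_0(t) - 9·L_1(t) - 21·L_2(t).
Expanding and collecting terms gives p(t) = -3t^2 + 3t - 3.
Check: p(3) = -21. ✓

p(t) = -3t^2 + 3t - 3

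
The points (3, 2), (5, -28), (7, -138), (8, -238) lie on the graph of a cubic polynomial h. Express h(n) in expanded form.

h(n) = -n^3 + 5n^2 - 6n + 2

Using the Lagrange interpolation formula with nodes 3, 5, 7, 8:
  L_0(n) = (n - 5)(n - 7)(n - 8) / -40
  L_1(n) = (n - 3)(n - 7)(n - 8) / 12
  L_2(n) = (n - 3)(n - 5)(n - 8) / -8
  L_3(n) = (n - 3)(n - 5)(n - 7) / 15
Then h(n) = 2·L_0(n) - 28·L_1(n) - 138·L_2(n) - 238·L_3(n).
Expanding and collecting terms gives h(n) = -n^3 + 5n^2 - 6n + 2.
Check: h(3) = 2. ✓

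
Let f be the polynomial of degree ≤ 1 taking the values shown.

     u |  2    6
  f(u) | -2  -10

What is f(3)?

Write f(u) = au + b. Substituting each data point gives a linear system:
  2a + b = -2
  6a + b = -10
Solving the system yields a = -2, b = 2.
So f(u) = -2u + 2.
Then f(3) = -4.

-4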